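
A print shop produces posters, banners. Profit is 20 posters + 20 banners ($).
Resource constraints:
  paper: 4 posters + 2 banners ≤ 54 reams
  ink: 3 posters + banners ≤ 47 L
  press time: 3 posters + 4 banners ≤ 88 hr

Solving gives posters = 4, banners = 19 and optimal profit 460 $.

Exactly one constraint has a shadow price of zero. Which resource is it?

ink

paper: 54/54 (binding)
ink: 31/47 (slack 16)
press time: 88/88 (binding)
By complementary slackness, a constraint with positive slack has shadow price 0 → ink.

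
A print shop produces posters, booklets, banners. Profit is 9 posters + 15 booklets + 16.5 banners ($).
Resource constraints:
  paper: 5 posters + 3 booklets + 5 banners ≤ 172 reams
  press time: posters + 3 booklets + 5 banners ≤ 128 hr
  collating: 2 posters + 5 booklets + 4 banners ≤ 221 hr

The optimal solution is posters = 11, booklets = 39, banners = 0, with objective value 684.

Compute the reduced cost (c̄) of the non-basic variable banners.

-8.5

At the optimum: paper uses 172 of 172 (binding); press time uses 128 of 128 (binding); collating uses 217 of 221 (slack = 4).
By complementary slackness, y = 0 for the non-binding constraint.
Dual feasibility on the basic columns requires 5·y_paper + 1·y_press time = 9, 3·y_paper + 3·y_press time = 15.
This yields shadow prices y_paper = 1, y_press time = 4.
Reduced cost of banners: c₃ − yᵀa₃ = 16.5 − (1·5 + 4·5) = 16.5 − 25 = -8.5.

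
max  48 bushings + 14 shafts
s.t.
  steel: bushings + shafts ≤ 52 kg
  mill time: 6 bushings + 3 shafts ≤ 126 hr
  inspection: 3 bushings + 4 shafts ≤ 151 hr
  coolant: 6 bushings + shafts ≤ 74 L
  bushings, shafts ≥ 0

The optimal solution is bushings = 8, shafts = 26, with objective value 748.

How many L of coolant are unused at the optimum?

0

coolant used = 6·8 + 1·26 = 74; slack = 74 − 74 = 0.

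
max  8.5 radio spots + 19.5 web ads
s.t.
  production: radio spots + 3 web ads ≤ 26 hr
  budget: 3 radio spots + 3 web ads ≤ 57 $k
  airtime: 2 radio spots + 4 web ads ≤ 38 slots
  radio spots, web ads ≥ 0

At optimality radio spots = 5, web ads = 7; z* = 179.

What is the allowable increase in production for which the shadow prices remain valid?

2.5

Binding constraints: production, airtime. The basis is B = [[1,3],[2,4]] with det -2.
Per unit increase in production, x* moves by d = (-2, 1).
The basis stays optimal until radio spots reaches 0; allowable increase = 2.5 hr.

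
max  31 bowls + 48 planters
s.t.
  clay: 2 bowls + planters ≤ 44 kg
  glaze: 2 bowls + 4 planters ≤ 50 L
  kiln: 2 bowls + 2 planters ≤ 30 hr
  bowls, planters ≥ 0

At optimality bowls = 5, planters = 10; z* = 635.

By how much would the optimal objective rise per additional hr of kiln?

Binding: glaze and kiln. Non-binding: clay (24 unused).
By complementary slackness, y = 0 for the non-binding constraint.
Dual feasibility on the basic columns requires 2·y_glaze + 2·y_kiln = 31, 4·y_glaze + 2·y_kiln = 48.
Solving: y_glaze = 8.5, y_kiln = 7.
Shadow price of kiln = 7.

7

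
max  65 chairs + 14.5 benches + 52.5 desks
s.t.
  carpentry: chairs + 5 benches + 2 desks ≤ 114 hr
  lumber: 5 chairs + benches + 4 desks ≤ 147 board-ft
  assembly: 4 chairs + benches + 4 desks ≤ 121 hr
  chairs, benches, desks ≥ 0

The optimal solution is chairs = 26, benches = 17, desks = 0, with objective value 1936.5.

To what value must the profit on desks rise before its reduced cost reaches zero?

Binding: lumber and assembly. Non-binding: carpentry (3 unused).
Since carpentry is not tight, its dual is 0.
From A_Bᵀ y = c: 5·y_lumber + 4·y_assembly = 65; 1·y_lumber + 1·y_assembly = 14.5.
This yields shadow prices y_lumber = 7, y_assembly = 7.5.
desks enters the basis when its profit ≥ yᵀa₃ = 7·4 + 7.5·4 = 58.

58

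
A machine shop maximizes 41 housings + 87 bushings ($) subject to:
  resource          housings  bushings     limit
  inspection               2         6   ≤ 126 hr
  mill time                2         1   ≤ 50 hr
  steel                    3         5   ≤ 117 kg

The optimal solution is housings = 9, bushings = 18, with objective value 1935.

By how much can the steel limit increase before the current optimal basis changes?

11.2

Binding constraints: inspection, steel. The basis is B = [[2,6],[3,5]] with det -8.
Per unit increase in steel, x* moves by d = (0.75, -0.25).
The basis stays optimal until mill time becomes binding; allowable increase = 11.2 kg.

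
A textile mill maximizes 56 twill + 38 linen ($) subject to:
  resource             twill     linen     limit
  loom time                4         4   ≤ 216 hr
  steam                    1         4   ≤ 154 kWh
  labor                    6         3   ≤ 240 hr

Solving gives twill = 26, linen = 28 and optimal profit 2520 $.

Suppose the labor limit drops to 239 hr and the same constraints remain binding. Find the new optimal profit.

Check each constraint at x*: loom time 216/216 (tight); steam 138/154 (slack 16); labor 240/240 (tight).
Slack constraints have shadow price 0 (complementary slackness).
Dual feasibility on the basic columns requires 4·y_loom time + 6·y_labor = 56, 4·y_loom time + 3·y_labor = 38.
→ y_loom time = 5 and y_labor = 6.
Δz = y_labor·Δb = 6 × (-1) = -6, so new z* = 2520 − 6 = 2514.

2514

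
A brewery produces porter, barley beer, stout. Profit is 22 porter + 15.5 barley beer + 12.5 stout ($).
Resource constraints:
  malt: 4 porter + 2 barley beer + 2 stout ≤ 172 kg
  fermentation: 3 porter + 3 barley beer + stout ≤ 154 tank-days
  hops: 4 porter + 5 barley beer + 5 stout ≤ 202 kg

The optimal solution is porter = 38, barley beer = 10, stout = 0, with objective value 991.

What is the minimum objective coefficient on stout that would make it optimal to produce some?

Check each constraint at x*: malt 172/172 (tight); fermentation 144/154 (slack 10); hops 202/202 (tight).
Since fermentation is not tight, its dual is 0.
Dual feasibility on the basic columns requires 4·y_malt + 4·y_hops = 22, 2·y_malt + 5·y_hops = 15.5.
This yields shadow prices y_malt = 4, y_hops = 1.5.
stout enters the basis when its profit ≥ yᵀa₃ = 4·2 + 1.5·5 = 15.5.

15.5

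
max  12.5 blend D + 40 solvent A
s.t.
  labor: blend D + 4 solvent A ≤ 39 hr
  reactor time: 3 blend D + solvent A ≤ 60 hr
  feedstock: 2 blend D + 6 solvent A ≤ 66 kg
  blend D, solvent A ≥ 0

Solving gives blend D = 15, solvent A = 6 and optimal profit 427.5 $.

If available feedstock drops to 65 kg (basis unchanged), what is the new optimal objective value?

Check each constraint at x*: labor 39/39 (tight); reactor time 51/60 (slack 9); feedstock 66/66 (tight).
Since reactor time is not tight, its dual is 0.
The binding rows give the dual system: 1·y_labor + 2·y_feedstock = 12.5 and 4·y_labor + 6·y_feedstock = 40.
→ y_labor = 2.5 and y_feedstock = 5.
Δz = y_feedstock·Δb = 5 × (-1) = -5, so new z* = 427.5 − 5 = 422.5.

422.5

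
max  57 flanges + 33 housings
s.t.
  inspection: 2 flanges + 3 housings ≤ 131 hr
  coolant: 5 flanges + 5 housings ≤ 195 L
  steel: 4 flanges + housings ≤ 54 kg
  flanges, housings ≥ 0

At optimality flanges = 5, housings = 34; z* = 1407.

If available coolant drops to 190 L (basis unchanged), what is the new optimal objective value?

Check each constraint at x*: inspection 112/131 (slack 19); coolant 195/195 (tight); steel 54/54 (tight).
Slack constraints have shadow price 0 (complementary slackness).
Dual feasibility on the basic columns requires 5·y_coolant + 4·y_steel = 57, 5·y_coolant + 1·y_steel = 33.
This yields shadow prices y_coolant = 5, y_steel = 8.
Δz = y_coolant·Δb = 5 × (-5) = -25, so new z* = 1407 − 25 = 1382.

1382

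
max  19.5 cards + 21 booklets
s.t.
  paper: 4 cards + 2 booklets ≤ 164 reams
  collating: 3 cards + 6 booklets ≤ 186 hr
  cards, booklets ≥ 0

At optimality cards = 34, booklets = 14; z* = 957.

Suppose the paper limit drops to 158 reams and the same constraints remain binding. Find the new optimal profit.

At the optimum: paper uses 164 of 164 (binding); collating uses 186 of 186 (binding).
The binding rows give the dual system: 4·y_paper + 3·y_collating = 19.5 and 2·y_paper + 6·y_collating = 21.
Solving: y_paper = 3, y_collating = 2.5.
Δz = y_paper·Δb = 3 × (-6) = -18, so new z* = 957 − 18 = 939.

939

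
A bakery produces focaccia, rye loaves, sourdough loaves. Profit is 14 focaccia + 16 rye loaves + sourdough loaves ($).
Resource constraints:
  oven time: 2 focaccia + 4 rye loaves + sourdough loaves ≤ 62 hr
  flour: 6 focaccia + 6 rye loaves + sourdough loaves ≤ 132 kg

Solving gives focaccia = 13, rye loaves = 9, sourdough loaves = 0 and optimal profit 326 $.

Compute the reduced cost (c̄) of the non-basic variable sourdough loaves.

Check each constraint at x*: oven time 62/62 (tight); flour 132/132 (tight).
Dual feasibility on the basic columns requires 2·y_oven time + 6·y_flour = 14, 4·y_oven time + 6·y_flour = 16.
→ y_oven time = 1 and y_flour = 2.
Reduced cost of sourdough loaves: c₃ − yᵀa₃ = 1 − (1·1 + 2·1) = 1 − 3 = -2.

-2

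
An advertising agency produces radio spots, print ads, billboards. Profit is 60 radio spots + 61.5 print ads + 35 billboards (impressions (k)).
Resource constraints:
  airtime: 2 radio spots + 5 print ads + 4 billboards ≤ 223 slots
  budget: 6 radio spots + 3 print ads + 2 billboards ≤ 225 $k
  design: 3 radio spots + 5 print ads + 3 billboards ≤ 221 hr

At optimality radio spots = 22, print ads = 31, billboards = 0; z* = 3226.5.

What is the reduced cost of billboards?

Check each constraint at x*: airtime 199/223 (slack 24); budget 225/225 (tight); design 221/221 (tight).
Since airtime is not tight, its dual is 0.
From A_Bᵀ y = c: 6·y_budget + 3·y_design = 60; 3·y_budget + 5·y_design = 61.5.
Solving: y_budget = 5.5, y_design = 9.
Reduced cost of billboards: c₃ − yᵀa₃ = 35 − (5.5·2 + 9·3) = 35 − 38 = -3.

-3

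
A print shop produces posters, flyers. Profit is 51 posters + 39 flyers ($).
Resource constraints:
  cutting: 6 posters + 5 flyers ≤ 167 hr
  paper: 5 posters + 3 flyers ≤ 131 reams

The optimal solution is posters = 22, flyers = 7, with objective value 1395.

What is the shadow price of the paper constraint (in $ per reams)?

3

Check each constraint at x*: cutting 167/167 (tight); paper 131/131 (tight).
From A_Bᵀ y = c: 6·y_cutting + 5·y_paper = 51; 5·y_cutting + 3·y_paper = 39.
→ y_cutting = 6 and y_paper = 3.
Shadow price of paper = 3.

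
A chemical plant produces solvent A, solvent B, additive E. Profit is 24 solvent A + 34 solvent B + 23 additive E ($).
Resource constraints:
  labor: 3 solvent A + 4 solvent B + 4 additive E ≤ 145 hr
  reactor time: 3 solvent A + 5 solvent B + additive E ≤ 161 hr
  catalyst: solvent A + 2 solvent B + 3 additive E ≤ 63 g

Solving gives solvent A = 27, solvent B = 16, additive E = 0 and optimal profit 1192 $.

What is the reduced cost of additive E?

-3

Binding: labor and reactor time. Non-binding: catalyst (4 unused).
By complementary slackness, y = 0 for the non-binding constraint.
The binding rows give the dual system: 3·y_labor + 3·y_reactor time = 24 and 4·y_labor + 5·y_reactor time = 34.
This yields shadow prices y_labor = 6, y_reactor time = 2.
Reduced cost of additive E: c₃ − yᵀa₃ = 23 − (6·4 + 2·1) = 23 − 26 = -3.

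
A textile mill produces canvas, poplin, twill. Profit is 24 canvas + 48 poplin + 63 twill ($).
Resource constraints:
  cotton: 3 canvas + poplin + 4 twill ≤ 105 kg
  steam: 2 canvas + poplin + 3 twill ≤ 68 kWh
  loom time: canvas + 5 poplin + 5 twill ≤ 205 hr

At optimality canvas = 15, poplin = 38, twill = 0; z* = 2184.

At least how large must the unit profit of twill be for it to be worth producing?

Binding: steam and loom time. Non-binding: cotton (22 unused).
Since cotton is not tight, its dual is 0.
From A_Bᵀ y = c: 2·y_steam + 1·y_loom time = 24; 1·y_steam + 5·y_loom time = 48.
This yields shadow prices y_steam = 8, y_loom time = 8.
twill enters the basis when its profit ≥ yᵀa₃ = 8·3 + 8·5 = 64.

64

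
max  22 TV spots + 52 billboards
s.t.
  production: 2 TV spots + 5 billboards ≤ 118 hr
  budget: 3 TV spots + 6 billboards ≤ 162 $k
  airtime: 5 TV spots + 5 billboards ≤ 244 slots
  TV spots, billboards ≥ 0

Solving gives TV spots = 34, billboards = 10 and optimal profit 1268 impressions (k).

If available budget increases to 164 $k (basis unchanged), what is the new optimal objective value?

At the optimum: production uses 118 of 118 (binding); budget uses 162 of 162 (binding); airtime uses 220 of 244 (slack = 24).
By complementary slackness, y = 0 for the non-binding constraint.
From A_Bᵀ y = c: 2·y_production + 3·y_budget = 22; 5·y_production + 6·y_budget = 52.
Solving: y_production = 8, y_budget = 2.
Δz = y_budget·Δb = 2 × (2) = 4, so new z* = 1268 + 4 = 1272.

1272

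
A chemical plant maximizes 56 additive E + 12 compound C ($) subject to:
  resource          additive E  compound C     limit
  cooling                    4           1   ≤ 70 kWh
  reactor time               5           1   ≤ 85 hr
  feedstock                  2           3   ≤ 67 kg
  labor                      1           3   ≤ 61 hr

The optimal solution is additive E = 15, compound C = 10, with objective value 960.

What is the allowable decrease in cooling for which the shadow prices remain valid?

Binding constraints: cooling, reactor time. The basis is B = [[4,1],[5,1]] with det -1.
Per unit decrease in cooling, x* moves by d = (1, -5).
The basis stays optimal until compound C reaches 0; allowable decrease = 2 kWh.

2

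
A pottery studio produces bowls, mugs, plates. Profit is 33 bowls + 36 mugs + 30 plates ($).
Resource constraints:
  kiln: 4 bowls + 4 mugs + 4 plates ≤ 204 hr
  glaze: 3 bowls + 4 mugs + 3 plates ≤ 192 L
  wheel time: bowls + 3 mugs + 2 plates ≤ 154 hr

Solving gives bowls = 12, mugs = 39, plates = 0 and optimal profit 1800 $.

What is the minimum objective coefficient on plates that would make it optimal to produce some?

33

Check each constraint at x*: kiln 204/204 (tight); glaze 192/192 (tight); wheel time 129/154 (slack 25).
Slack constraints have shadow price 0 (complementary slackness).
From A_Bᵀ y = c: 4·y_kiln + 3·y_glaze = 33; 4·y_kiln + 4·y_glaze = 36.
Solving: y_kiln = 6, y_glaze = 3.
plates enters the basis when its profit ≥ yᵀa₃ = 6·4 + 3·3 = 33.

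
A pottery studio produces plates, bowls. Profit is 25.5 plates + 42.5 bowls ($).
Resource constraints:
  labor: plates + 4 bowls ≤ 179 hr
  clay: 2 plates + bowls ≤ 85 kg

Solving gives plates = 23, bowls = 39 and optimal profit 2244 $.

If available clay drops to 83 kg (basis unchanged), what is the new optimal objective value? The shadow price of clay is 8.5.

Δb = -2, so new z* = 2244 + (8.5)·(-2) = 2244 − 17 = 2227.

2227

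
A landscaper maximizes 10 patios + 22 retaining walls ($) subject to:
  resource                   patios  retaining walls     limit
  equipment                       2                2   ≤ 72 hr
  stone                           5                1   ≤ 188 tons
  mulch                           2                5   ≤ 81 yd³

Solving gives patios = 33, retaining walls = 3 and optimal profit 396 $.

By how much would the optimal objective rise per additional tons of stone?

0

Check each constraint at x*: equipment 72/72 (tight); stone 168/188 (slack 20); mulch 81/81 (tight).
Slack constraints have shadow price 0 (complementary slackness).
From A_Bᵀ y = c: 2·y_equipment + 2·y_mulch = 10; 2·y_equipment + 5·y_mulch = 22.
This yields shadow prices y_equipment = 1, y_mulch = 4.
Shadow price of stone = 0.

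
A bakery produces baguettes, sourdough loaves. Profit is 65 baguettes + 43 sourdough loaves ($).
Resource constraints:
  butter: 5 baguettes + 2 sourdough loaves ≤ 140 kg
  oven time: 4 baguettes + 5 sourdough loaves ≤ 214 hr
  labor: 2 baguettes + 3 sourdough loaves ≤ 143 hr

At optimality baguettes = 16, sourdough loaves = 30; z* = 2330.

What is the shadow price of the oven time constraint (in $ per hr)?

Binding: butter and oven time. Non-binding: labor (21 unused).
Slack constraints have shadow price 0 (complementary slackness).
Dual feasibility on the basic columns requires 5·y_butter + 4·y_oven time = 65, 2·y_butter + 5·y_oven time = 43.
→ y_butter = 9 and y_oven time = 5.
Shadow price of oven time = 5.

5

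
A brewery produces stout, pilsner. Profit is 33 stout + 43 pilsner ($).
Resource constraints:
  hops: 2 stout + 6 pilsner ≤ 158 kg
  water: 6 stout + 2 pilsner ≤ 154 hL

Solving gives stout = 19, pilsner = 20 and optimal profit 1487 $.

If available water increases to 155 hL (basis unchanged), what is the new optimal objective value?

1490.5

At the optimum: hops uses 158 of 158 (binding); water uses 154 of 154 (binding).
From A_Bᵀ y = c: 2·y_hops + 6·y_water = 33; 6·y_hops + 2·y_water = 43.
This yields shadow prices y_hops = 6, y_water = 3.5.
Δz = y_water·Δb = 3.5 × (1) = 3.5, so new z* = 1487 + 3.5 = 1490.5.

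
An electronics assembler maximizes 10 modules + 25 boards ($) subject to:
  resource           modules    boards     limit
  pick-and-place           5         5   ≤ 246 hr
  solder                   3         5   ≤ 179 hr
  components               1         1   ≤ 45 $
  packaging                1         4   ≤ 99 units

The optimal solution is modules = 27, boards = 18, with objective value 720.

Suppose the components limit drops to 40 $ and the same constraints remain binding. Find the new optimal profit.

Check each constraint at x*: pick-and-place 225/246 (slack 21); solder 171/179 (slack 8); components 45/45 (tight); packaging 99/99 (tight).
Since pick-and-place, solder are not tight, their duals are 0.
From A_Bᵀ y = c: 1·y_components + 1·y_packaging = 10; 1·y_components + 4·y_packaging = 25.
This yields shadow prices y_components = 5, y_packaging = 5.
Δz = y_components·Δb = 5 × (-5) = -25, so new z* = 720 − 25 = 695.

695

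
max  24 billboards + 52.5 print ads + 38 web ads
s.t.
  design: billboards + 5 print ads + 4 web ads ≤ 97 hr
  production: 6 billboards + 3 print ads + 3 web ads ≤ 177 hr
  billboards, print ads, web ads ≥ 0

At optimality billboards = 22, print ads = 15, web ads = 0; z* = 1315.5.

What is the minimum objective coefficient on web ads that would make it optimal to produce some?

43.5

At the optimum: design uses 97 of 97 (binding); production uses 177 of 177 (binding).
The binding rows give the dual system: 1·y_design + 6·y_production = 24 and 5·y_design + 3·y_production = 52.5.
This yields shadow prices y_design = 9, y_production = 2.5.
web ads enters the basis when its profit ≥ yᵀa₃ = 9·4 + 2.5·3 = 43.5.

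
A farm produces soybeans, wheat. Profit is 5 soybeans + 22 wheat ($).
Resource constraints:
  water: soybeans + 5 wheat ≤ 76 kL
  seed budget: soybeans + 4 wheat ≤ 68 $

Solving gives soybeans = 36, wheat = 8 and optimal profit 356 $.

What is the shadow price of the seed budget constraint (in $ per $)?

3

At the optimum: water uses 76 of 76 (binding); seed budget uses 68 of 68 (binding).
The binding rows give the dual system: 1·y_water + 1·y_seed budget = 5 and 5·y_water + 4·y_seed budget = 22.
Solving: y_water = 2, y_seed budget = 3.
Shadow price of seed budget = 3.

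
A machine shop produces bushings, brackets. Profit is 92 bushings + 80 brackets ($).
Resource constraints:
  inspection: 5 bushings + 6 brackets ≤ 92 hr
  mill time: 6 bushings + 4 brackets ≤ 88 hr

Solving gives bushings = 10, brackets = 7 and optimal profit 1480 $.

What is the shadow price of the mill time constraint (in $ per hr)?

Both inspection and mill time are binding at x*.
Dual feasibility on the basic columns requires 5·y_inspection + 6·y_mill time = 92, 6·y_inspection + 4·y_mill time = 80.
Solving: y_inspection = 7, y_mill time = 9.5.
Shadow price of mill time = 9.5.

9.5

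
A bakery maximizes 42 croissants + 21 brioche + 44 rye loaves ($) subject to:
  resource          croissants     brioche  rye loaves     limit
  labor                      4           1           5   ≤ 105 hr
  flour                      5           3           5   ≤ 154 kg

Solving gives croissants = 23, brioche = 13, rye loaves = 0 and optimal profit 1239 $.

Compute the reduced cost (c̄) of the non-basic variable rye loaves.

Check each constraint at x*: labor 105/105 (tight); flour 154/154 (tight).
Dual feasibility on the basic columns requires 4·y_labor + 5·y_flour = 42, 1·y_labor + 3·y_flour = 21.
This yields shadow prices y_labor = 3, y_flour = 6.
Reduced cost of rye loaves: c₃ − yᵀa₃ = 44 − (3·5 + 6·5) = 44 − 45 = -1.

-1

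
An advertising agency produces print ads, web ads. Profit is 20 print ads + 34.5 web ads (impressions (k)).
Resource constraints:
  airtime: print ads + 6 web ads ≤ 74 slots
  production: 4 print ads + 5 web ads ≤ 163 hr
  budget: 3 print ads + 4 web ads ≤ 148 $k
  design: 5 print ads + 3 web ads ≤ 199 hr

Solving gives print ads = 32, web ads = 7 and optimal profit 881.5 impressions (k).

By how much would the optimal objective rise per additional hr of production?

At the optimum: airtime uses 74 of 74 (binding); production uses 163 of 163 (binding); budget uses 124 of 148 (slack = 24); design uses 181 of 199 (slack = 18).
By complementary slackness, y = 0 for the non-binding constraints.
The binding rows give the dual system: 1·y_airtime + 4·y_production = 20 and 6·y_airtime + 5·y_production = 34.5.
→ y_airtime = 2 and y_production = 4.5.
Shadow price of production = 4.5.

4.5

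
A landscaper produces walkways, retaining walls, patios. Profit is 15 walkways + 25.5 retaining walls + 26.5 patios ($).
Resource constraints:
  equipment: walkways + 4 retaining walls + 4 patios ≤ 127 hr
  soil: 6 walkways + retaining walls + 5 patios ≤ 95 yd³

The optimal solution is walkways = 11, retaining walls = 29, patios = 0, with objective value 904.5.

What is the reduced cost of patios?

Check each constraint at x*: equipment 127/127 (tight); soil 95/95 (tight).
From A_Bᵀ y = c: 1·y_equipment + 6·y_soil = 15; 4·y_equipment + 1·y_soil = 25.5.
Solving: y_equipment = 6, y_soil = 1.5.
Reduced cost of patios: c₃ − yᵀa₃ = 26.5 − (6·4 + 1.5·5) = 26.5 − 31.5 = -5.

-5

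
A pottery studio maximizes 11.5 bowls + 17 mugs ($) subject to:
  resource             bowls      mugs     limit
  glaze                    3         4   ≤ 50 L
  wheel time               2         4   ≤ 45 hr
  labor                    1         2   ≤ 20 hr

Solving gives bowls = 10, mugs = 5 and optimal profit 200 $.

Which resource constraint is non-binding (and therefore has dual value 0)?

wheel time

glaze: 50/50 (binding)
wheel time: 40/45 (slack 5)
labor: 20/20 (binding)
By complementary slackness, a constraint with positive slack has shadow price 0 → wheel time.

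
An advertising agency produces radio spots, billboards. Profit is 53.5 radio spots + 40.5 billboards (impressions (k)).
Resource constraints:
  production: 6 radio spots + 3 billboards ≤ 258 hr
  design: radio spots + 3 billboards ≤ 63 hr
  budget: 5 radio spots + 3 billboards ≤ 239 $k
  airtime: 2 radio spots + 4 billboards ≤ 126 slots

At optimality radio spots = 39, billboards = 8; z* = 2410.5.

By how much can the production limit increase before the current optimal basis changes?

Binding constraints: production, design. The basis is B = [[6,3],[1,3]] with det 15.
Per unit increase in production, x* moves by d = (0.2, -0.0667).
The basis stays optimal until budget becomes binding; allowable increase = 25 hr.

25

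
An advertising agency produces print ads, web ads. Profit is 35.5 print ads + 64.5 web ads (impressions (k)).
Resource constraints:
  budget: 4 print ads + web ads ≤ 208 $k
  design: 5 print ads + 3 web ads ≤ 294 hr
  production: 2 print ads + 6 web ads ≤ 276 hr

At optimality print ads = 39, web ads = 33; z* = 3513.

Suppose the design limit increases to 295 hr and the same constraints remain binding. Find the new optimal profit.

At the optimum: budget uses 189 of 208 (slack = 19); design uses 294 of 294 (binding); production uses 276 of 276 (binding).
By complementary slackness, y = 0 for the non-binding constraint.
From A_Bᵀ y = c: 5·y_design + 2·y_production = 35.5; 3·y_design + 6·y_production = 64.5.
→ y_design = 3.5 and y_production = 9.
Δz = y_design·Δb = 3.5 × (1) = 3.5, so new z* = 3513 + 3.5 = 3516.5.

3516.5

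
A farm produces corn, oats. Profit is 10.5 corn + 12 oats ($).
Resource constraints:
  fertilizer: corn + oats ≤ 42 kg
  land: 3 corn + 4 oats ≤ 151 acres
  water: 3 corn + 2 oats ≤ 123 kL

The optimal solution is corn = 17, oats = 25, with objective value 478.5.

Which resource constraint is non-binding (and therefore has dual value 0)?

fertilizer: 42/42 (binding)
land: 151/151 (binding)
water: 101/123 (slack 22)
By complementary slackness, a constraint with positive slack has shadow price 0 → water.

water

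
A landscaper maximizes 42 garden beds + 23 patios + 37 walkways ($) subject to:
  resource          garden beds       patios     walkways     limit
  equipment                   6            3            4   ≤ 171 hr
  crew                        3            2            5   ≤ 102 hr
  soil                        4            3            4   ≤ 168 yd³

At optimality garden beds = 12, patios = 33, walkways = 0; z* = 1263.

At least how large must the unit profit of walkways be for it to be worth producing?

40

Check each constraint at x*: equipment 171/171 (tight); crew 102/102 (tight); soil 147/168 (slack 21).
Since soil is not tight, its dual is 0.
The binding rows give the dual system: 6·y_equipment + 3·y_crew = 42 and 3·y_equipment + 2·y_crew = 23.
This yields shadow prices y_equipment = 5, y_crew = 4.
walkways enters the basis when its profit ≥ yᵀa₃ = 5·4 + 4·5 = 40.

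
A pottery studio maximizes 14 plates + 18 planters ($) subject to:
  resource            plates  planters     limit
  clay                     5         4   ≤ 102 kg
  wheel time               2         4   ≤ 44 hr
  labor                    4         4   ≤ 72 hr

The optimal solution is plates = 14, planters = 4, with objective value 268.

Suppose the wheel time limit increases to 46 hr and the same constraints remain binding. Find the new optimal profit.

At the optimum: clay uses 86 of 102 (slack = 16); wheel time uses 44 of 44 (binding); labor uses 72 of 72 (binding).
By complementary slackness, y = 0 for the non-binding constraint.
The binding rows give the dual system: 2·y_wheel time + 4·y_labor = 14 and 4·y_wheel time + 4·y_labor = 18.
→ y_wheel time = 2 and y_labor = 2.5.
Δz = y_wheel time·Δb = 2 × (2) = 4, so new z* = 268 + 4 = 272.

272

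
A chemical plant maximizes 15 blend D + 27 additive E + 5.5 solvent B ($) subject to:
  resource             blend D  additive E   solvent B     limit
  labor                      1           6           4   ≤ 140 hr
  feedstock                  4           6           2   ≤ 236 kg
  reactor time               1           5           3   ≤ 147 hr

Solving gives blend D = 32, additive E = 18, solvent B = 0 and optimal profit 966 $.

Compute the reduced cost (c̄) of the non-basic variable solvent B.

Check each constraint at x*: labor 140/140 (tight); feedstock 236/236 (tight); reactor time 122/147 (slack 25).
Since reactor time is not tight, its dual is 0.
From A_Bᵀ y = c: 1·y_labor + 4·y_feedstock = 15; 6·y_labor + 6·y_feedstock = 27.
Solving: y_labor = 1, y_feedstock = 3.5.
Reduced cost of solvent B: c₃ − yᵀa₃ = 5.5 − (1·4 + 3.5·2) = 5.5 − 11 = -5.5.

-5.5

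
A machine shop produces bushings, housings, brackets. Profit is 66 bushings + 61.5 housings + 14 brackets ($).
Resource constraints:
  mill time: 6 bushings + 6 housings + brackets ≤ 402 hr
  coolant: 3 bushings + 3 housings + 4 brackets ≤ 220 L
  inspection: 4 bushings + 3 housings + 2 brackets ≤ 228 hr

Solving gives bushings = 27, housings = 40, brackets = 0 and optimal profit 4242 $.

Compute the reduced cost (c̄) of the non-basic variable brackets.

At the optimum: mill time uses 402 of 402 (binding); coolant uses 201 of 220 (slack = 19); inspection uses 228 of 228 (binding).
Slack constraints have shadow price 0 (complementary slackness).
From A_Bᵀ y = c: 6·y_mill time + 4·y_inspection = 66; 6·y_mill time + 3·y_inspection = 61.5.
This yields shadow prices y_mill time = 8, y_inspection = 4.5.
Reduced cost of brackets: c₃ − yᵀa₃ = 14 − (8·1 + 4.5·2) = 14 − 17 = -3.

-3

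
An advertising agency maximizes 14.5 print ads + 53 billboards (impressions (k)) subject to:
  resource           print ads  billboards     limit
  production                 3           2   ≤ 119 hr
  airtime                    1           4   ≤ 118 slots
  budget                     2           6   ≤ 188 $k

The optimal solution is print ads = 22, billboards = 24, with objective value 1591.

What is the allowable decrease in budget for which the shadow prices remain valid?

11

Binding constraints: airtime, budget. The basis is B = [[1,4],[2,6]] with det -2.
Per unit decrease in budget, x* moves by d = (-2, 0.5).
The basis stays optimal until print ads reaches 0; allowable decrease = 11 $k.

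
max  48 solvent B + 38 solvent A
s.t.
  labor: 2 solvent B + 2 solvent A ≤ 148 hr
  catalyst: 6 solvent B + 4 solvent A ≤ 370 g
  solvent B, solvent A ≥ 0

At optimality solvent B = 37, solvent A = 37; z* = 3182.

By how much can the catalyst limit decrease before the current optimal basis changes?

Binding constraints: labor, catalyst. The basis is B = [[2,2],[6,4]] with det -4.
Per unit decrease in catalyst, x* moves by d = (-0.5, 0.5).
The basis stays optimal until solvent B reaches 0; allowable decrease = 74 g.

74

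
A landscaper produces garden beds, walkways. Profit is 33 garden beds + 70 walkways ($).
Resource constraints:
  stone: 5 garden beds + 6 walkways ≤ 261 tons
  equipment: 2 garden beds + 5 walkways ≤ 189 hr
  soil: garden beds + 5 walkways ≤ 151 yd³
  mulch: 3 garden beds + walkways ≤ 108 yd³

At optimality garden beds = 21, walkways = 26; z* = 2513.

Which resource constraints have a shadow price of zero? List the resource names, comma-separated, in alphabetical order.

stone: 261/261 (binding)
equipment: 172/189 (slack 17)
soil: 151/151 (binding)
mulch: 89/108 (slack 19)
By complementary slackness, a constraint with positive slack has shadow price 0 → equipment, mulch.

equipment, mulch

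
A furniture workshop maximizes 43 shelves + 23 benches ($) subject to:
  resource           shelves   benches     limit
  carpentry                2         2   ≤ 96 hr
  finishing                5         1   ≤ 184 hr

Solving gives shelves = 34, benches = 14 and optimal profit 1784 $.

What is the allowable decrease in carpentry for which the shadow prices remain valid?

Binding constraints: carpentry, finishing. The basis is B = [[2,2],[5,1]] with det -8.
Per unit decrease in carpentry, x* moves by d = (0.125, -0.625).
The basis stays optimal until benches reaches 0; allowable decrease = 22.4 hr.

22.4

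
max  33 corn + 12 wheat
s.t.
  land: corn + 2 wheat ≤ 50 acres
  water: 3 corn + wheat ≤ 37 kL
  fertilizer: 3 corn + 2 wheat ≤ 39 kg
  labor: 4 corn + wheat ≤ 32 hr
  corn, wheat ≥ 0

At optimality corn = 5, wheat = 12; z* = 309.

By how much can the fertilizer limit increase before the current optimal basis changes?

Binding constraints: fertilizer, labor. The basis is B = [[3,2],[4,1]] with det -5.
Per unit increase in fertilizer, x* moves by d = (-0.2, 0.8).
The basis stays optimal until land becomes binding; allowable increase = 15 kg.

15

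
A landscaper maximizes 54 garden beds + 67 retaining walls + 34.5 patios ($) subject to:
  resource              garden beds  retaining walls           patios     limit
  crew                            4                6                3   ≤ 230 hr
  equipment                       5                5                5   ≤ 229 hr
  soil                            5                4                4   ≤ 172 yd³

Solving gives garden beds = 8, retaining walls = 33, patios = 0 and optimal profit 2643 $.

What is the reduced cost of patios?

-7

At the optimum: crew uses 230 of 230 (binding); equipment uses 205 of 229 (slack = 24); soil uses 172 of 172 (binding).
Since equipment is not tight, its dual is 0.
Dual feasibility on the basic columns requires 4·y_crew + 5·y_soil = 54, 6·y_crew + 4·y_soil = 67.
This yields shadow prices y_crew = 8.5, y_soil = 4.
Reduced cost of patios: c₃ − yᵀa₃ = 34.5 − (8.5·3 + 4·4) = 34.5 − 41.5 = -7.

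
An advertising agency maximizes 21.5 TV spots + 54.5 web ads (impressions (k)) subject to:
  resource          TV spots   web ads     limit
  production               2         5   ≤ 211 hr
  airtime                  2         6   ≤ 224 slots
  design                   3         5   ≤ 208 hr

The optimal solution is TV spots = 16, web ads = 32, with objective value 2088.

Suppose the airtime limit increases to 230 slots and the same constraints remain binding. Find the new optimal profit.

Binding: airtime and design. Non-binding: production (19 unused).
Slack constraints have shadow price 0 (complementary slackness).
Dual feasibility on the basic columns requires 2·y_airtime + 3·y_design = 21.5, 6·y_airtime + 5·y_design = 54.5.
Solving: y_airtime = 7, y_design = 2.5.
Δz = y_airtime·Δb = 7 × (6) = 42, so new z* = 2088 + 42 = 2130.

2130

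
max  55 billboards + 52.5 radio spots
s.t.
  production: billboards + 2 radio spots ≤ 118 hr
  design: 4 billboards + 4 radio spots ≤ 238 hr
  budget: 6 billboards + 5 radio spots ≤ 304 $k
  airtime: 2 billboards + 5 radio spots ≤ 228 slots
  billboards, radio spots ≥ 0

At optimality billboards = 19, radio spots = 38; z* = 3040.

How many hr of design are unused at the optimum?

10

design used = 4·19 + 4·38 = 228; slack = 238 − 228 = 10.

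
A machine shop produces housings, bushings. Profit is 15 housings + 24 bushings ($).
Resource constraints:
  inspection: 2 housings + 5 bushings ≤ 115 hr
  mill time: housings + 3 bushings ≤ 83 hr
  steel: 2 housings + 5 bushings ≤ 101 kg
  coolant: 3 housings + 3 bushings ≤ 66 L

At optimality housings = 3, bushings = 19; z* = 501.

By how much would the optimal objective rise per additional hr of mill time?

0

At the optimum: inspection uses 101 of 115 (slack = 14); mill time uses 60 of 83 (slack = 23); steel uses 101 of 101 (binding); coolant uses 66 of 66 (binding).
By complementary slackness, y = 0 for the non-binding constraints.
From A_Bᵀ y = c: 2·y_steel + 3·y_coolant = 15; 5·y_steel + 3·y_coolant = 24.
This yields shadow prices y_steel = 3, y_coolant = 3.
Shadow price of mill time = 0.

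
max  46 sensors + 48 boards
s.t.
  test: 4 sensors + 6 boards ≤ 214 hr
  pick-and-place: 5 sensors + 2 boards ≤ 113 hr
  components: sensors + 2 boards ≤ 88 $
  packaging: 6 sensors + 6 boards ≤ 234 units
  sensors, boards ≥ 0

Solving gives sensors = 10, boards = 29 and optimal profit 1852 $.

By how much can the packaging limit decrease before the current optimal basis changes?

Binding constraints: test, packaging. The basis is B = [[4,6],[6,6]] with det -12.
Per unit decrease in packaging, x* moves by d = (-0.5, 0.3333).
The basis stays optimal until sensors reaches 0; allowable decrease = 20 units.

20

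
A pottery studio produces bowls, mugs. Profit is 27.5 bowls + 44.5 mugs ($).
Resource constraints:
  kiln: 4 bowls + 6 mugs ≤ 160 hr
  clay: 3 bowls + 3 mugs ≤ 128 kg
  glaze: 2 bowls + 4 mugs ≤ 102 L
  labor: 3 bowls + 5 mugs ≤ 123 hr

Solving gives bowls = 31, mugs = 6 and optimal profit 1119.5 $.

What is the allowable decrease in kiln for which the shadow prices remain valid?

Binding constraints: kiln, labor. The basis is B = [[4,6],[3,5]] with det 2.
Per unit decrease in kiln, x* moves by d = (-2.5, 1.5).
The basis stays optimal until bowls reaches 0; allowable decrease = 12.4 hr.

12.4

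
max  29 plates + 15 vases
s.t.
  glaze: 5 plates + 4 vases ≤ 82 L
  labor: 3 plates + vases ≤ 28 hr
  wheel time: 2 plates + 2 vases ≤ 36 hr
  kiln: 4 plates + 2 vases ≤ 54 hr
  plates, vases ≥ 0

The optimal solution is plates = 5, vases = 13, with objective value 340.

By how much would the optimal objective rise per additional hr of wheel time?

Binding: labor and wheel time. Non-binding: glaze (5 unused), kiln (8 unused).
Slack constraints have shadow price 0 (complementary slackness).
From A_Bᵀ y = c: 3·y_labor + 2·y_wheel time = 29; 1·y_labor + 2·y_wheel time = 15.
→ y_labor = 7 and y_wheel time = 4.
Shadow price of wheel time = 4.

4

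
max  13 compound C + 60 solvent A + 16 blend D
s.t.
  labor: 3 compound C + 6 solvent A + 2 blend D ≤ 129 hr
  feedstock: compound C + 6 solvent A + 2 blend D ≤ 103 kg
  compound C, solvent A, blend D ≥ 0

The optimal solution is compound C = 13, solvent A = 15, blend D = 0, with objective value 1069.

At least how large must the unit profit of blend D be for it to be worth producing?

20

At the optimum: labor uses 129 of 129 (binding); feedstock uses 103 of 103 (binding).
The binding rows give the dual system: 3·y_labor + 1·y_feedstock = 13 and 6·y_labor + 6·y_feedstock = 60.
Solving: y_labor = 1.5, y_feedstock = 8.5.
blend D enters the basis when its profit ≥ yᵀa₃ = 1.5·2 + 8.5·2 = 20.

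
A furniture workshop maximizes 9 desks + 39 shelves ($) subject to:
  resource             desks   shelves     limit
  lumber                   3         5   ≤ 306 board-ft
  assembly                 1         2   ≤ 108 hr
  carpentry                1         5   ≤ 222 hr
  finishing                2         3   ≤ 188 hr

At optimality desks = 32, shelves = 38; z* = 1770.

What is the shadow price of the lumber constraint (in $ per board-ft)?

0

Check each constraint at x*: lumber 286/306 (slack 20); assembly 108/108 (tight); carpentry 222/222 (tight); finishing 178/188 (slack 10).
Since lumber, finishing are not tight, their duals are 0.
Dual feasibility on the basic columns requires 1·y_assembly + 1·y_carpentry = 9, 2·y_assembly + 5·y_carpentry = 39.
Solving: y_assembly = 2, y_carpentry = 7.
Shadow price of lumber = 0.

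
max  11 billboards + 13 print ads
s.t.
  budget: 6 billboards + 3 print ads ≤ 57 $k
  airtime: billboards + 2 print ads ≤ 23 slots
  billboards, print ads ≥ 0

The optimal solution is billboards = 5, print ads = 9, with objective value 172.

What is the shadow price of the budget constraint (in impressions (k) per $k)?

Both budget and airtime are binding at x*.
Dual feasibility on the basic columns requires 6·y_budget + 1·y_airtime = 11, 3·y_budget + 2·y_airtime = 13.
→ y_budget = 1 and y_airtime = 5.
Shadow price of budget = 1.

1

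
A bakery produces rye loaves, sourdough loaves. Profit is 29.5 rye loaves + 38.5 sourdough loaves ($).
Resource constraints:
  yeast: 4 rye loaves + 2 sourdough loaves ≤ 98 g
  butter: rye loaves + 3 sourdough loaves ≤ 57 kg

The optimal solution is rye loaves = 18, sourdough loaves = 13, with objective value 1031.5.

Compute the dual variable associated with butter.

9.5

Check each constraint at x*: yeast 98/98 (tight); butter 57/57 (tight).
Dual feasibility on the basic columns requires 4·y_yeast + 1·y_butter = 29.5, 2·y_yeast + 3·y_butter = 38.5.
Solving: y_yeast = 5, y_butter = 9.5.
Shadow price of butter = 9.5.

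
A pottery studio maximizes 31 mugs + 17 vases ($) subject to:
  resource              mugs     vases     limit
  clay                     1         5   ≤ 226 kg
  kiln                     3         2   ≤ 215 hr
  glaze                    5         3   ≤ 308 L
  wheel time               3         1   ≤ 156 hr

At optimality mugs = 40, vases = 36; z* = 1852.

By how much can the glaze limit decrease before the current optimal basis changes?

Binding constraints: glaze, wheel time. The basis is B = [[5,3],[3,1]] with det -4.
Per unit decrease in glaze, x* moves by d = (0.25, -0.75).
The basis stays optimal until vases reaches 0; allowable decrease = 48 L.

48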